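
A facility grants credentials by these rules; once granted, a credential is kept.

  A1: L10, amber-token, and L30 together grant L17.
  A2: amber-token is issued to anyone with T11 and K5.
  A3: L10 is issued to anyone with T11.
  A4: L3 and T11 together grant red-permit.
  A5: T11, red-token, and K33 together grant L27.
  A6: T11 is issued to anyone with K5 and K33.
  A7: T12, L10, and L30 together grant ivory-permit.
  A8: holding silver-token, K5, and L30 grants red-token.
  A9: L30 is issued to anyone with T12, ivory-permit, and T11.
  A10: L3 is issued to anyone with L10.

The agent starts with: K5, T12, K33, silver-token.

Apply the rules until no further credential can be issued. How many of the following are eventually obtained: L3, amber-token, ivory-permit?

2

Holding K5 and K33 grants T11 (A6).
Holding T11 grants L10 (A3).
Holding T11 and K5 grants amber-token (A2).
Holding L10 grants L3 (A10).
L3: reached.
amber-token: reached.
ivory-permit would need T12, L10, and L30 (A7), but L30 is never granted.
Reached: L3 and amber-token — 2 of the 3.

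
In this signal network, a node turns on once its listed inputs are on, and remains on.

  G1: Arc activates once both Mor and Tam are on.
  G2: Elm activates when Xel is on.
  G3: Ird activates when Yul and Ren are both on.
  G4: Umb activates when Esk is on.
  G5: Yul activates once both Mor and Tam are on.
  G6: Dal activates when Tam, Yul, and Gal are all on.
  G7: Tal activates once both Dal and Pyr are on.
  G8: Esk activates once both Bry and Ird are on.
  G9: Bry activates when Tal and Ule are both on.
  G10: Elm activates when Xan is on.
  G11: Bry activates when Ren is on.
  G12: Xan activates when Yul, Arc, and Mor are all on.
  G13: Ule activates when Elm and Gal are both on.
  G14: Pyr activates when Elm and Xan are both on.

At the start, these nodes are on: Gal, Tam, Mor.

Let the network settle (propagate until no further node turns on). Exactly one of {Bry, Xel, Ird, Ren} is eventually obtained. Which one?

Mor and Tam are on, so Arc activates (G1).
Mor and Tam are on, so Yul activates (G5).
Tam, Yul, and Gal are on, so Dal activates (G6).
G12: Yul, Arc, and Mor on → Xan on.
G10: Xan on → Elm on.
G14: Elm and Xan on → Pyr on.
Elm and Gal are on, so Ule activates (G13).
Dal and Pyr are on, so Tal activates (G7).
Tal and Ule are on, so Bry activates (G9).
Ird would need Yul and Ren (G3), but Ren never turns on. No rule produces Xel, and it is not given. No rule produces Ren, and it is not given.

Bry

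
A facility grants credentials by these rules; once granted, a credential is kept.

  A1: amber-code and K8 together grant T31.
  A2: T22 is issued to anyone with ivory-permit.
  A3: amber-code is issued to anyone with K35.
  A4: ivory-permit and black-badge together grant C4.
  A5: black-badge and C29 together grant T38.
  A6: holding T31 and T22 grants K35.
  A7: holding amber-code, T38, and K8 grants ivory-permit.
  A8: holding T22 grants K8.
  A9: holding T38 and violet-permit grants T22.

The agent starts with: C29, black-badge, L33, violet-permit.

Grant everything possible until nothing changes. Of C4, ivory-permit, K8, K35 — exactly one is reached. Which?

Holding black-badge and C29 grants T38 (A5).
Holding T38 and violet-permit grants T22 (A9).
Holding T22 grants K8 (A8).
K35 would need T31 and T22 (A6), but T31 is never granted. C4 would need ivory-permit and black-badge (A4), but ivory-permit is never granted. ivory-permit would need amber-code, T38, and K8 (A7), but amber-code is never granted.

K8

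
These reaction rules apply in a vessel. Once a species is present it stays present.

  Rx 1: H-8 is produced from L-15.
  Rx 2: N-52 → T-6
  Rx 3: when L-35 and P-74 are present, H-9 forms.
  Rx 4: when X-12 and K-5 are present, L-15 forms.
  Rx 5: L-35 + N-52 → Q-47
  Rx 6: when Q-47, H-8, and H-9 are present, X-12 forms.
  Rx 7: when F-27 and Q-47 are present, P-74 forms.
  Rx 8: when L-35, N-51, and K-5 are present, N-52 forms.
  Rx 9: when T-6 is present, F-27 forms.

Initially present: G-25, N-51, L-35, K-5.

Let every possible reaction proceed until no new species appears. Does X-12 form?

X-12 would need Q-47, H-8, and H-9 (Rx 6), but H-8 never forms.

No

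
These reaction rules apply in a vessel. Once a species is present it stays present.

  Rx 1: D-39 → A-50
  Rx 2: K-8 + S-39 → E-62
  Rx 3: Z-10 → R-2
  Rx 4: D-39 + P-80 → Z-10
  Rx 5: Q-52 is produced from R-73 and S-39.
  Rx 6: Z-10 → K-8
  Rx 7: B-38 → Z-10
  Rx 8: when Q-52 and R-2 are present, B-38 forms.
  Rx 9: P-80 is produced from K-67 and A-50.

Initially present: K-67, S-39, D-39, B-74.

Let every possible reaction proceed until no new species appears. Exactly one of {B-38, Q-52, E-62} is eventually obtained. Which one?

D-39 present → A-50 forms (Rx 1).
K-67 and A-50 present → P-80 forms (Rx 9).
D-39 and P-80 present → Z-10 forms (Rx 4).
Z-10 present → K-8 forms (Rx 6).
K-8 and S-39 present → E-62 forms (Rx 2).
Q-52 would need R-73 and S-39 (Rx 5), but R-73 never forms. B-38 would need Q-52 and R-2 (Rx 8), but Q-52 never forms.

E-62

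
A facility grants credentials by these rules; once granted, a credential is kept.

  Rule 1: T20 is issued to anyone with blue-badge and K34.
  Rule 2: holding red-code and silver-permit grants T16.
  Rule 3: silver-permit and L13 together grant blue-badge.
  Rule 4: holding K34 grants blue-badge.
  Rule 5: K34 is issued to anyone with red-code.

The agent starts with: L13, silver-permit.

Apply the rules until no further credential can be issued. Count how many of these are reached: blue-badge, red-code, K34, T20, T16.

Holding silver-permit and L13 grants blue-badge (Rule 3).
blue-badge: reached.
No rule produces red-code, and it is not given.
K34 would need red-code (Rule 5), but red-code is never granted.
T20 would need blue-badge and K34 (Rule 1), but K34 is never granted.
T16 would need red-code and silver-permit (Rule 2), but red-code is never granted.
Reached: blue-badge — 1 of the 5.

1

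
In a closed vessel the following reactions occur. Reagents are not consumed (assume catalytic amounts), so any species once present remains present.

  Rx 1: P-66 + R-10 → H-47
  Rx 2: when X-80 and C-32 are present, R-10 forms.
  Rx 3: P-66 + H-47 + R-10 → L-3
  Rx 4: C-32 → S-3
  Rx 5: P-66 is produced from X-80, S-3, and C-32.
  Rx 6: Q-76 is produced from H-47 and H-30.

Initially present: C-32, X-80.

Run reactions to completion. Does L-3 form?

X-80 and C-32 present → R-10 forms (Rx 2).
C-32 present → S-3 forms (Rx 4).
X-80, S-3, and C-32 present → P-66 forms (Rx 5).
P-66 and R-10 present → H-47 forms (Rx 1).
P-66, H-47, and R-10 present → L-3 forms (Rx 3).

Yes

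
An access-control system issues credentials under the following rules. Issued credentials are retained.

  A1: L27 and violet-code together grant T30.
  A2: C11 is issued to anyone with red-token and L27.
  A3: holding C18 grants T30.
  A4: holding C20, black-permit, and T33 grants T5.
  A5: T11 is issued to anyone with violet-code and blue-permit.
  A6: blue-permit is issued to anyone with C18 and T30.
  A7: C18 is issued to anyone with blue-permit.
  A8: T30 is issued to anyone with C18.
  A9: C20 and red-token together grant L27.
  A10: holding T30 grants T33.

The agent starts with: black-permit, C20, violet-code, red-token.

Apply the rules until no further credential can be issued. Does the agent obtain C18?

No

C18 would need blue-permit (A7), but blue-permit is never granted.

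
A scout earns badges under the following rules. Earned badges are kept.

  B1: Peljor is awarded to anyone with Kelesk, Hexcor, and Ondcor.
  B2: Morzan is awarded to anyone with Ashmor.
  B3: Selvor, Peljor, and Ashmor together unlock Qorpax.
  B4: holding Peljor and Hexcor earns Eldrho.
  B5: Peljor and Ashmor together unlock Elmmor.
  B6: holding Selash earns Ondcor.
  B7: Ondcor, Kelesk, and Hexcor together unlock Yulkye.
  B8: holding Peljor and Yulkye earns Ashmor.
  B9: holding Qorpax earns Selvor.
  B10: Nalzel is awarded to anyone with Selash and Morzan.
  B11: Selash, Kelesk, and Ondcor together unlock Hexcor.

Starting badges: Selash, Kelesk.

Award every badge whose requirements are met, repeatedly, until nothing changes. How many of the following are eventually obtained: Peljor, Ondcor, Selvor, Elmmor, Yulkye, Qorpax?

With Selash, Ondcor is earned (B6).
With Selash, Kelesk, and Ondcor, Hexcor is earned (B11).
With Kelesk, Hexcor, and Ondcor, Peljor is earned (B1).
With Ondcor, Kelesk, and Hexcor, Yulkye is earned (B7).
With Peljor and Yulkye, Ashmor is earned (B8).
With Peljor and Ashmor, Elmmor is earned (B5).
Peljor: reached.
Ondcor: reached.
Selvor would need Qorpax (B9), but Qorpax is never earned.
Elmmor: reached.
Yulkye: reached.
Qorpax would need Selvor, Peljor, and Ashmor (B3), but Selvor is never earned.
Reached: Peljor, Ondcor, Elmmor, and Yulkye — 4 of the 6.

4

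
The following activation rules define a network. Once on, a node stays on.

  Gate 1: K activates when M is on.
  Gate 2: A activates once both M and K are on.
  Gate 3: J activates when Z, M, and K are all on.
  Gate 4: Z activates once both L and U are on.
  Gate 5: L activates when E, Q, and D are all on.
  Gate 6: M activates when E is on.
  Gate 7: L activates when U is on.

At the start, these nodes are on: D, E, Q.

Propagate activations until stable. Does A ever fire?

Gate 6: E on → M on.
M is on, so K activates (Gate 1).
M and K are on, so A activates (Gate 2).

Yes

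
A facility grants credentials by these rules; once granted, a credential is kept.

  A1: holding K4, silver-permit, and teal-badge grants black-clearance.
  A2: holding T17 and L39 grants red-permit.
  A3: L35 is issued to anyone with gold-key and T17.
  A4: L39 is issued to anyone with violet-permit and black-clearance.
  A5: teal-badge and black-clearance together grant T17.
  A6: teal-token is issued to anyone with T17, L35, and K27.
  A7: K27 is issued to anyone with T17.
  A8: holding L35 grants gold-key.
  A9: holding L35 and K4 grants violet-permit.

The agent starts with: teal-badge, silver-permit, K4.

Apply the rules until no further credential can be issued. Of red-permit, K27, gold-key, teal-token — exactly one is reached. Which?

Holding K4, silver-permit, and teal-badge grants black-clearance (A1).
Holding teal-badge and black-clearance grants T17 (A5).
Holding T17 grants K27 (A7).
teal-token would need T17, L35, and K27 (A6), but L35 is never granted. gold-key would need L35 (A8), but L35 is never granted. red-permit would need T17 and L39 (A2), but L39 is never granted.

K27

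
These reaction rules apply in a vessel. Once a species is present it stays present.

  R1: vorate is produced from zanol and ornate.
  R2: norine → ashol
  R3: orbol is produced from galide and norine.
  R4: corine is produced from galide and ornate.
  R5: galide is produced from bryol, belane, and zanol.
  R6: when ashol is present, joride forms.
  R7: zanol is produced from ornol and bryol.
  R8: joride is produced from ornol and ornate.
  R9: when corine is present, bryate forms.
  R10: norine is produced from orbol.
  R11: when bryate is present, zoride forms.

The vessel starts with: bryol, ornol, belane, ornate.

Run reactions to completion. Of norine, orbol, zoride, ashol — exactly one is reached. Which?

ornol and bryol present → zanol forms (R7).
bryol, belane, and zanol present → galide forms (R5).
galide and ornate present → corine forms (R4).
corine present → bryate forms (R9).
bryate present → zoride forms (R11).
norine would need orbol (R10), but orbol never forms. ashol would need norine (R2), but norine never forms. orbol would need galide and norine (R3), but norine never forms.

zoride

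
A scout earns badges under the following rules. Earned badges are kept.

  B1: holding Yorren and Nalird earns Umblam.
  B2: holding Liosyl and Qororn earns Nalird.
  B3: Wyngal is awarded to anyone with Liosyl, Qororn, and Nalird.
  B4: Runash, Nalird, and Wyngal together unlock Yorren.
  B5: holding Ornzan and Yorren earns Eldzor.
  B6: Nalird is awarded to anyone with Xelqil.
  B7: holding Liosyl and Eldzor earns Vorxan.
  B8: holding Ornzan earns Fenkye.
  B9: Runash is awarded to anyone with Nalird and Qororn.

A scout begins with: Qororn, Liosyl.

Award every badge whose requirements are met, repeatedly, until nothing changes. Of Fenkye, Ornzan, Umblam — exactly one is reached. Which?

With Liosyl and Qororn, Nalird is earned (B2).
With Liosyl, Qororn, and Nalird, Wyngal is earned (B3).
With Nalird and Qororn, Runash is earned (B9).
With Runash, Nalird, and Wyngal, Yorren is earned (B4).
With Yorren and Nalird, Umblam is earned (B1).
No rule produces Ornzan, and it is not given. Fenkye would need Ornzan (B8), but Ornzan is never earned.

Umblam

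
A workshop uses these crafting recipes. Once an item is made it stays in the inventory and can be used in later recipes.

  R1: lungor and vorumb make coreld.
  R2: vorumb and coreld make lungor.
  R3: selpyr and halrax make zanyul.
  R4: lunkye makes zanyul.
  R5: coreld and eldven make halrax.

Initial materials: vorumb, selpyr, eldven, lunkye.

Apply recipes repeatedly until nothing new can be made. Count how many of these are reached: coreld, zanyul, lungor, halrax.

Using R4, lunkye makes zanyul.
coreld would need lungor and vorumb (R1), but lungor is never obtained.
zanyul: reached.
lungor would need vorumb and coreld (R2), but coreld is never obtained.
halrax would need coreld and eldven (R5), but coreld is never obtained.
Reached: zanyul — 1 of the 4.

1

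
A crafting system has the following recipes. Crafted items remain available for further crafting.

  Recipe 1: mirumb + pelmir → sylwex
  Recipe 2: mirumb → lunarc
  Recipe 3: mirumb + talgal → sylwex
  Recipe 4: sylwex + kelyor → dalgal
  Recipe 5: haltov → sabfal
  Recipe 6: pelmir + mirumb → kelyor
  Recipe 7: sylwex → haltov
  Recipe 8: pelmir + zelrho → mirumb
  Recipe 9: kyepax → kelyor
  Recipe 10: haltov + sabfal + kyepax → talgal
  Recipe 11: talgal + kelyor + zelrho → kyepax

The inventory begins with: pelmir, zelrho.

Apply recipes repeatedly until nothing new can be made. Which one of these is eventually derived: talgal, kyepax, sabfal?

Using Recipe 8, pelmir and zelrho make mirumb.
mirumb + pelmir → sylwex (Recipe 1).
sylwex → haltov (Recipe 7).
haltov → sabfal (Recipe 5).
kyepax would need talgal, kelyor, and zelrho (Recipe 11), but talgal is never obtained. talgal would need haltov, sabfal, and kyepax (Recipe 10), but kyepax is never obtained.

sabfal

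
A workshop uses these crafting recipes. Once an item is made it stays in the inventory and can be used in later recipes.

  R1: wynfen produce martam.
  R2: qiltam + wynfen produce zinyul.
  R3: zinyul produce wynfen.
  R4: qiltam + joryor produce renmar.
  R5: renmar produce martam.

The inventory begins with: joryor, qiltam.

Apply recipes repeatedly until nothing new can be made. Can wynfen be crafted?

wynfen would need zinyul (R3), but zinyul is never obtained.

No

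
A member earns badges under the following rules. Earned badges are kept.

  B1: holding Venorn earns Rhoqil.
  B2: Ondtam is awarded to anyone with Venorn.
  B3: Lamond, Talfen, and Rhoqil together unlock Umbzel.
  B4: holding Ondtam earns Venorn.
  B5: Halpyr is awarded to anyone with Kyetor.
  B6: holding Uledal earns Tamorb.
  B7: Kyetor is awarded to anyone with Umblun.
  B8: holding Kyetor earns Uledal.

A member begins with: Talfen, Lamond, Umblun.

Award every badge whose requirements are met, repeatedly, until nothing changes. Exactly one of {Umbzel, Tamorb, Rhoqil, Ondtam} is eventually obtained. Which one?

With Umblun, Kyetor is earned (B7).
With Kyetor, Uledal is earned (B8).
With Uledal, Tamorb is earned (B6).
Umbzel would need Lamond, Talfen, and Rhoqil (B3), but Rhoqil is never earned. Ondtam would need Venorn (B2), but Venorn is never earned. Rhoqil would need Venorn (B1), but Venorn is never earned.

Tamorb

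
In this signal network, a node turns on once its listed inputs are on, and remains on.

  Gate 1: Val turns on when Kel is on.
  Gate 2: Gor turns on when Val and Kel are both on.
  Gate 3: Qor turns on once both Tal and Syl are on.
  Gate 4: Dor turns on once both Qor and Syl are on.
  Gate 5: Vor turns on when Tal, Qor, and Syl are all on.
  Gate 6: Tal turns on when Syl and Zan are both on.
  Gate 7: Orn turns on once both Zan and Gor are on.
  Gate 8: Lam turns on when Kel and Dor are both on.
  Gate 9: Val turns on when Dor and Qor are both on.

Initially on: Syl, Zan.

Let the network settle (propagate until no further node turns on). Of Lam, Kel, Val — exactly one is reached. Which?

Gate 6: Syl and Zan on → Tal on.
Tal and Syl are on, so Qor turns on (Gate 3).
Qor and Syl are on, so Dor turns on (Gate 4).
Dor and Qor are on, so Val turns on (Gate 9).
Lam would need Kel and Dor (Gate 8), but Kel never turns on. No rule produces Kel, and it is not given.

Val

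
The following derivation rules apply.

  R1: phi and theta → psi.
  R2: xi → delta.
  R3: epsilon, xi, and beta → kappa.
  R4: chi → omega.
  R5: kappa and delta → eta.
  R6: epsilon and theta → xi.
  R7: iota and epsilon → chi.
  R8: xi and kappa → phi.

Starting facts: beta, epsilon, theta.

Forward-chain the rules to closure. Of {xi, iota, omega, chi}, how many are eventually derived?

1

From epsilon and theta, R6 gives xi.
xi: reached.
No rule produces iota, and it is not given.
omega would need chi (R4), but chi is never established.
chi would need iota and epsilon (R7), but iota is never established.
Reached: xi — 1 of the 4.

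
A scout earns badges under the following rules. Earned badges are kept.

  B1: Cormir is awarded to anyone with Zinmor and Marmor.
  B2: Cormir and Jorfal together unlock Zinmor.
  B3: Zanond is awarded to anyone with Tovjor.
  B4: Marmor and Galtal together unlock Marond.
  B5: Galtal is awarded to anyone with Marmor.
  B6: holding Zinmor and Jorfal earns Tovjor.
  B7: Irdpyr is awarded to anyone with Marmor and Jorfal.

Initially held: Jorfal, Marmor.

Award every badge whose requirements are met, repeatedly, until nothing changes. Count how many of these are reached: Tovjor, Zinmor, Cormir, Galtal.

With Marmor, Galtal is earned (B5).
Tovjor would need Zinmor and Jorfal (B6), but Zinmor is never earned.
Zinmor would need Cormir and Jorfal (B2), but Cormir is never earned.
Cormir would need Zinmor and Marmor (B1), but Zinmor is never earned.
Galtal: reached.
Reached: Galtal — 1 of the 4.

1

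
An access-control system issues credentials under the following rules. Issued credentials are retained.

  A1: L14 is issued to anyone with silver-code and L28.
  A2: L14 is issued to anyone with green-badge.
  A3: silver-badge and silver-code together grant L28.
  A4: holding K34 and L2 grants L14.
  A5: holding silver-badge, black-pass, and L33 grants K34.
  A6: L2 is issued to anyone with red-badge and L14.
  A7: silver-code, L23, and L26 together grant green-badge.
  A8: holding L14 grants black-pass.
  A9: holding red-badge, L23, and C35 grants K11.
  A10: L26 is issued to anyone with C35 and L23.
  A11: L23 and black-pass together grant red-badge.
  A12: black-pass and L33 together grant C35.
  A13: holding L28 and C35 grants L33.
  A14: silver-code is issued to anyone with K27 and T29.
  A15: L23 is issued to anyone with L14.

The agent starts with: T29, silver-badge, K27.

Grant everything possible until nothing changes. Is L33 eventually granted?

No

L33 would need L28 and C35 (A13), but C35 is never granted.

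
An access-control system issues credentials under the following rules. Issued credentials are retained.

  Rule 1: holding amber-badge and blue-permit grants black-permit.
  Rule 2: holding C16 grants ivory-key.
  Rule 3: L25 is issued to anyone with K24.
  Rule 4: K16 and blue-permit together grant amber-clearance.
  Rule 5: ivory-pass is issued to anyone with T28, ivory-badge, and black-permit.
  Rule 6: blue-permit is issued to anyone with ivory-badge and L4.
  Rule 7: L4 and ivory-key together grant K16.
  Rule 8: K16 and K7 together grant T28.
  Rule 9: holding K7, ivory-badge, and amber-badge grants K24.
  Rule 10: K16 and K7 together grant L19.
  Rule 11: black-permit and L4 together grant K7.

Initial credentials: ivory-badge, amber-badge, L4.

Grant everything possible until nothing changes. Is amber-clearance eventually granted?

amber-clearance would need K16 and blue-permit (Rule 4), but K16 is never granted.

No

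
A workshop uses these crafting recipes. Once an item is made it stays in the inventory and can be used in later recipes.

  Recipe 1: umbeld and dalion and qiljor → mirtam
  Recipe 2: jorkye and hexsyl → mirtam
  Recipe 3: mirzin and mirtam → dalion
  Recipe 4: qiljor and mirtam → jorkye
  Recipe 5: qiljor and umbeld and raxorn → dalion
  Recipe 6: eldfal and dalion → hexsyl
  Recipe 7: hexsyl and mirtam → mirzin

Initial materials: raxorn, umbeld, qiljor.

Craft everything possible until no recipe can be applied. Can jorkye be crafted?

Using Recipe 5, qiljor, umbeld, and raxorn make dalion.
umbeld and dalion and qiljor → mirtam (Recipe 1).
qiljor and mirtam → jorkye (Recipe 4).

Yes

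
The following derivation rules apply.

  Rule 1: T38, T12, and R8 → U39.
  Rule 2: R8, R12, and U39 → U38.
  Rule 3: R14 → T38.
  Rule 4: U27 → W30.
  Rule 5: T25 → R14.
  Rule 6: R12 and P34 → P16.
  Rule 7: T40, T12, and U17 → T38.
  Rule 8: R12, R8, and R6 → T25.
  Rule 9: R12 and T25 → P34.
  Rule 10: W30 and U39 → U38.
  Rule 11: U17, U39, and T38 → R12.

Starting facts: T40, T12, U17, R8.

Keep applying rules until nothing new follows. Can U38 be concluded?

T40, T12, and U17 hold, so T38 follows (Rule 7).
T38, T12, and R8 hold, so U39 follows (Rule 1).
U17, U39, and T38 hold, so R12 follows (Rule 11).
R8, R12, and U39 hold, so U38 follows (Rule 2).

Yes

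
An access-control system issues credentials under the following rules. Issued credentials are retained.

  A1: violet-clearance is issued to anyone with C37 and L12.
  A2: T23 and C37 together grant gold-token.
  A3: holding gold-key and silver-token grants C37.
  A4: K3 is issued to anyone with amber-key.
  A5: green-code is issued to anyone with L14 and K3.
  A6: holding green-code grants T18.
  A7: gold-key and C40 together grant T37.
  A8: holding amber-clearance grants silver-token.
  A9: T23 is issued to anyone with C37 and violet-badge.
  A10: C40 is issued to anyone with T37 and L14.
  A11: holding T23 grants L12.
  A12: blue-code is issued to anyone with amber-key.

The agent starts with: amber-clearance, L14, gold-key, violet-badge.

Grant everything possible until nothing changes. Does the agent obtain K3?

No

K3 would need amber-key (A4), but amber-key is never granted.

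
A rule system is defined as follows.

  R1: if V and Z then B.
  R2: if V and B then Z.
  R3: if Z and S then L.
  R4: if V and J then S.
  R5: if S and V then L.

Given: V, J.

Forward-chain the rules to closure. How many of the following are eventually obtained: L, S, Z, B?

2

V and J hold, so S follows (R4).
S and V hold, so L follows (R5).
L: reached.
S: reached.
Z would need V and B (R2), but B is never established.
B would need V and Z (R1), but Z is never established.
Reached: L and S — 2 of the 4.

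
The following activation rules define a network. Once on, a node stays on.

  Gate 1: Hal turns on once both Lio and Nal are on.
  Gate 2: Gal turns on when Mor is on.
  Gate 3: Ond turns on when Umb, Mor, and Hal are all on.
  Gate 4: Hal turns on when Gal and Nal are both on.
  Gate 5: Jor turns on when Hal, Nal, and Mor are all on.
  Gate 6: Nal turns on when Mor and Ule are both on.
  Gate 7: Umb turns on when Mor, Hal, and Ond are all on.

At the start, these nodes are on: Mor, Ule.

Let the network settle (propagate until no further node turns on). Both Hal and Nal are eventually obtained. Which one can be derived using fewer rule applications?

Nal

Nal: Mor and Ule are on, so Nal turns on (Gate 6). [1 rule application]
Hal: Gate 2: Mor on → Gal on. Mor and Ule are on, so Nal turns on (Gate 6). Gal and Nal are on, so Hal turns on (Gate 4). [3 rule applications]
Nal needs fewer.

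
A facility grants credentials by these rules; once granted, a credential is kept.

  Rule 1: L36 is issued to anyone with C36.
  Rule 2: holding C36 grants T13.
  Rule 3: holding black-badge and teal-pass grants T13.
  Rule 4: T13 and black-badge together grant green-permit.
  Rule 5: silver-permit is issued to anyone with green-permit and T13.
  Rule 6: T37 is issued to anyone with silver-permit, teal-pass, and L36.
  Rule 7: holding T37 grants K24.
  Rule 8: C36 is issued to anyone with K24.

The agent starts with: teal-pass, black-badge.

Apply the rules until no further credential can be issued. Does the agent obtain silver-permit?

Holding black-badge and teal-pass grants T13 (Rule 3).
Holding T13 and black-badge grants green-permit (Rule 4).
Holding green-permit and T13 grants silver-permit (Rule 5).

Yes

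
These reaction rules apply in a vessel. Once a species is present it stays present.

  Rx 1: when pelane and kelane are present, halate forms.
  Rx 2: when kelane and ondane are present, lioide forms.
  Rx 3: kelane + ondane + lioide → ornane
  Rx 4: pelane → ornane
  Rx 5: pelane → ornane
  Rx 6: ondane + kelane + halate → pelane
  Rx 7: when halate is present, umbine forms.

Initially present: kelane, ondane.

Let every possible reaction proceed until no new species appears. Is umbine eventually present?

umbine would need halate (Rx 7), but halate never forms.

No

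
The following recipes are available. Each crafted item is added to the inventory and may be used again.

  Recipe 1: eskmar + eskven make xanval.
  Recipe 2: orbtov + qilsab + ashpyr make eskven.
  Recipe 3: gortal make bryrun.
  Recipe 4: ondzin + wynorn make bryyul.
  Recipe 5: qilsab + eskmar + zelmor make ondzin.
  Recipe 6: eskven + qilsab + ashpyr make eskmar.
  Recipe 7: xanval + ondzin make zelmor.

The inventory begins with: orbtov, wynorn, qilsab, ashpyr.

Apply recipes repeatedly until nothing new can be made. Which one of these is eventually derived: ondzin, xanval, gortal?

xanval

Using Recipe 2, orbtov, qilsab, and ashpyr make eskven.
eskven + qilsab + ashpyr → eskmar (Recipe 6).
Using Recipe 1, eskmar and eskven make xanval.
ondzin would need qilsab, eskmar, and zelmor (Recipe 5), but zelmor is never obtained. No rule produces gortal, and it is not given.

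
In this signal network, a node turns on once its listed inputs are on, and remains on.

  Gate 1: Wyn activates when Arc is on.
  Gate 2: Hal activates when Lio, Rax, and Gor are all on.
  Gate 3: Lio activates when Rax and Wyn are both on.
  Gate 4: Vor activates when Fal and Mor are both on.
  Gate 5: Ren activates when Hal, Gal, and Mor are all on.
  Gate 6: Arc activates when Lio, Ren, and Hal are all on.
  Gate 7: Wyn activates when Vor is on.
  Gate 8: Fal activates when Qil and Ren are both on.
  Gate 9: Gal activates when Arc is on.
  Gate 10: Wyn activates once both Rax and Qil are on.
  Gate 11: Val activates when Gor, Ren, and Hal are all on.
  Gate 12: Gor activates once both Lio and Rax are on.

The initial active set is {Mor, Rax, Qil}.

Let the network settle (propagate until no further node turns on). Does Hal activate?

Gate 10: Rax and Qil on → Wyn on.
Gate 3: Rax and Wyn on → Lio on.
Lio and Rax are on, so Gor activates (Gate 12).
Gate 2: Lio, Rax, and Gor on → Hal on.

Yes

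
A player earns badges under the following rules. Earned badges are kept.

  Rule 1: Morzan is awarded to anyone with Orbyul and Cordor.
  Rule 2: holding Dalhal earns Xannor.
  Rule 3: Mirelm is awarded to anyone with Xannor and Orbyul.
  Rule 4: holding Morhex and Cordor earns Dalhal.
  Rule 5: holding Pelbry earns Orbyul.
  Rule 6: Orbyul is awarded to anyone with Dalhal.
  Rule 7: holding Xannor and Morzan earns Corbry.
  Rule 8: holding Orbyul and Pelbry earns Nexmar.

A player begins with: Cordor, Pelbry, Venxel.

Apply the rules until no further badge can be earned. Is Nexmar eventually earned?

With Pelbry, Orbyul is earned (Rule 5).
With Orbyul and Pelbry, Nexmar is earned (Rule 8).

Yes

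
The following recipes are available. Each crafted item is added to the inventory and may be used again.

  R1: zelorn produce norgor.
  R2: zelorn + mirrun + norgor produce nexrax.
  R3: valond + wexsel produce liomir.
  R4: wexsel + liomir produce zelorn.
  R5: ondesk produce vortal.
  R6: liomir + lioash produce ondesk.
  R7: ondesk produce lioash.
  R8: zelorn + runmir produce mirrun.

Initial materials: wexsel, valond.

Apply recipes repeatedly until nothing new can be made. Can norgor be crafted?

Yes

valond + wexsel → liomir (R3).
wexsel + liomir → zelorn (R4).
Using R1, zelorn makes norgor.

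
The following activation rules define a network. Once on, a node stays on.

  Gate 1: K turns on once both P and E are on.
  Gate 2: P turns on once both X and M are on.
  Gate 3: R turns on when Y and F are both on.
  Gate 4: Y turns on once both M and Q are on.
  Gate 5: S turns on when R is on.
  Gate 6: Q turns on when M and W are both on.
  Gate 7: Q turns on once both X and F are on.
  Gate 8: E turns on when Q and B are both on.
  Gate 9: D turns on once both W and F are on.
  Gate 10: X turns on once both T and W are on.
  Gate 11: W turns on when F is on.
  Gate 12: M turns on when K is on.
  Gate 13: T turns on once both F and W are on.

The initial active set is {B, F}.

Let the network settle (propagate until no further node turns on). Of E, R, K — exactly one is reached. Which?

Gate 11: F on → W on.
Gate 13: F and W on → T on.
T and W are on, so X turns on (Gate 10).
Gate 7: X and F on → Q on.
Gate 8: Q and B on → E on.
K would need P and E (Gate 1), but P never turns on. R would need Y and F (Gate 3), but Y never turns on.

E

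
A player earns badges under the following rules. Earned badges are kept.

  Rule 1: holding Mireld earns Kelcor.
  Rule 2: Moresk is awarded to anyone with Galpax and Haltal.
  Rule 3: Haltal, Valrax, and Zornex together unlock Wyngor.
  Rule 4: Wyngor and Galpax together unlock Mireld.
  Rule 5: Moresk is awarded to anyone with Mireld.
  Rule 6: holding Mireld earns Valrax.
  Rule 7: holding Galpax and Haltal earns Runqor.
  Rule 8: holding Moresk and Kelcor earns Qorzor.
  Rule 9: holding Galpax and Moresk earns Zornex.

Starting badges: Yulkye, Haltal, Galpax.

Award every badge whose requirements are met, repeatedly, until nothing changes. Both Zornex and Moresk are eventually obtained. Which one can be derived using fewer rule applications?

Moresk

Moresk: With Galpax and Haltal, Moresk is earned (Rule 2). [1 rule application]
Zornex: With Galpax and Haltal, Moresk is earned (Rule 2). With Galpax and Moresk, Zornex is earned (Rule 9). [2 rule applications]
Moresk needs fewer.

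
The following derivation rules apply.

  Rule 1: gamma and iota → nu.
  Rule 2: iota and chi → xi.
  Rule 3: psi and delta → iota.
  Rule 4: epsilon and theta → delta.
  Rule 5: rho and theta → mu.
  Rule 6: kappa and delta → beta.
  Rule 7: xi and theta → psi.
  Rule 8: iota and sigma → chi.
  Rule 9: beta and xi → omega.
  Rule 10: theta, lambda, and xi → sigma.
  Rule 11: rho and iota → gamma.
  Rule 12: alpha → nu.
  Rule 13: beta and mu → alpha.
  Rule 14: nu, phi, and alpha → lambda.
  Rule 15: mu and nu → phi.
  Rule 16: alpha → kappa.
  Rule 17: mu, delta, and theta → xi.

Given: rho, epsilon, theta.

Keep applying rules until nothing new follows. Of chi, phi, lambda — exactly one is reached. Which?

From epsilon and theta, Rule 4 gives delta.
From rho and theta, Rule 5 gives mu.
mu, delta, and theta hold, so xi follows (Rule 17).
xi and theta hold, so psi follows (Rule 7).
psi and delta hold, so iota follows (Rule 3).
From rho and iota, Rule 11 gives gamma.
gamma and iota hold, so nu follows (Rule 1).
From mu and nu, Rule 15 gives phi.
chi would need iota and sigma (Rule 8), but sigma is never established. lambda would need nu, phi, and alpha (Rule 14), but alpha is never established.

phi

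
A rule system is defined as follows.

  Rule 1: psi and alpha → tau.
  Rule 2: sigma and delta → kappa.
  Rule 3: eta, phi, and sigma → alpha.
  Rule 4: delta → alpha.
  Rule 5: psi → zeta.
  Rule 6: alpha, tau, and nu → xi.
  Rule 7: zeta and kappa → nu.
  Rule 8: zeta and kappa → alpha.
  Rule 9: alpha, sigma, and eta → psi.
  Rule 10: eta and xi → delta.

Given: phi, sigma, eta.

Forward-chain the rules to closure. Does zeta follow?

Yes

eta, phi, and sigma hold, so alpha follows (Rule 3).
From alpha, sigma, and eta, Rule 9 gives psi.
psi holds, so zeta follows (Rule 5).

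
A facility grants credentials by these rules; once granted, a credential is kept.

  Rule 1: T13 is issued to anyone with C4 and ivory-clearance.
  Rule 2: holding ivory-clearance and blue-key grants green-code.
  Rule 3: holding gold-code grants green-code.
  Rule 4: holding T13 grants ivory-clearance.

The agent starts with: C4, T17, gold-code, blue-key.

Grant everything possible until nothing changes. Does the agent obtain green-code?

Yes

Holding gold-code grants green-code (Rule 3).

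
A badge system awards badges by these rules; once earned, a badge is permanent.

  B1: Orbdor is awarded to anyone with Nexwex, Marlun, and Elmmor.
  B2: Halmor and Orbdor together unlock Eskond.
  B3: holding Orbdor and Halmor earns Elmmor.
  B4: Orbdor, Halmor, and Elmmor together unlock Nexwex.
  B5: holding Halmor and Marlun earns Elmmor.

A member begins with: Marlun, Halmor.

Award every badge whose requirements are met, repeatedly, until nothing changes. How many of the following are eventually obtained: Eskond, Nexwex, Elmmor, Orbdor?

With Halmor and Marlun, Elmmor is earned (B5).
Eskond would need Halmor and Orbdor (B2), but Orbdor is never earned.
Nexwex would need Orbdor, Halmor, and Elmmor (B4), but Orbdor is never earned.
Elmmor: reached.
Orbdor would need Nexwex, Marlun, and Elmmor (B1), but Nexwex is never earned.
Reached: Elmmor — 1 of the 4.

1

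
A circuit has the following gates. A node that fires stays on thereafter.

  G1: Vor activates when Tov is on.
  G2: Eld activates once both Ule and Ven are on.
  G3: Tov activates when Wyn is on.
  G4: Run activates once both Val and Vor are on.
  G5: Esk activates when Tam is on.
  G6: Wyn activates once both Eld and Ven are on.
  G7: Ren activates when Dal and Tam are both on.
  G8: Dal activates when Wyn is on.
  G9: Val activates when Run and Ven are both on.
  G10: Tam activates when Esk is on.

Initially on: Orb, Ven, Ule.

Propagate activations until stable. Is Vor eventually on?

Ule and Ven are on, so Eld activates (G2).
G6: Eld and Ven on → Wyn on.
G3: Wyn on → Tov on.
G1: Tov on → Vor on.

Yes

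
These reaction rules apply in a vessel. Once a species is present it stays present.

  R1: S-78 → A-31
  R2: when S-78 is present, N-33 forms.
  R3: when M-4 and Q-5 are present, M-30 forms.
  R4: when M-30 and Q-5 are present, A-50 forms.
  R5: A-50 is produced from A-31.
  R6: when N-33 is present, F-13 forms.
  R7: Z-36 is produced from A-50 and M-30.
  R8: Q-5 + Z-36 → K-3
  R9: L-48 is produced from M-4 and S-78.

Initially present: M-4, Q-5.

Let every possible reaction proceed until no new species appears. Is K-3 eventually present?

Yes

M-4 and Q-5 present → M-30 forms (R3).
M-30 and Q-5 present → A-50 forms (R4).
A-50 and M-30 present → Z-36 forms (R7).
Q-5 and Z-36 present → K-3 forms (R8).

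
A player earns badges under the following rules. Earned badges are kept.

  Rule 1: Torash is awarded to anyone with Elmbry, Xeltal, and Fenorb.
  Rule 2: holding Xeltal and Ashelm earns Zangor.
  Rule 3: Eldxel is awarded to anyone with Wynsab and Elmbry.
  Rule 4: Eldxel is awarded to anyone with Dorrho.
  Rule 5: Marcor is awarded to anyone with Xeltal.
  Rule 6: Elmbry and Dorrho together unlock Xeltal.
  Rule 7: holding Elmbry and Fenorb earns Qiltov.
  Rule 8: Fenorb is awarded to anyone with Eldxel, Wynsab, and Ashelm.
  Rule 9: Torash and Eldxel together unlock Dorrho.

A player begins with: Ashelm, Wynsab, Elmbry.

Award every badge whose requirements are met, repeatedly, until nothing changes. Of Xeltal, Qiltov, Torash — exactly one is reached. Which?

Qiltov

With Wynsab and Elmbry, Eldxel is earned (Rule 3).
With Eldxel, Wynsab, and Ashelm, Fenorb is earned (Rule 8).
With Elmbry and Fenorb, Qiltov is earned (Rule 7).
Xeltal would need Elmbry and Dorrho (Rule 6), but Dorrho is never earned. Torash would need Elmbry, Xeltal, and Fenorb (Rule 1), but Xeltal is never earned.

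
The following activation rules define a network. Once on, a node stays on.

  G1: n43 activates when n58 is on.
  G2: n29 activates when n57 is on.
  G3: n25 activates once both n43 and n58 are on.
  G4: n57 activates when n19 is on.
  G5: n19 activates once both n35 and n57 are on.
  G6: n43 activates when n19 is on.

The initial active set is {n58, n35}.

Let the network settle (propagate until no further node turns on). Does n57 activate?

n57 would need n19 (G4), but n19 never turns on.

No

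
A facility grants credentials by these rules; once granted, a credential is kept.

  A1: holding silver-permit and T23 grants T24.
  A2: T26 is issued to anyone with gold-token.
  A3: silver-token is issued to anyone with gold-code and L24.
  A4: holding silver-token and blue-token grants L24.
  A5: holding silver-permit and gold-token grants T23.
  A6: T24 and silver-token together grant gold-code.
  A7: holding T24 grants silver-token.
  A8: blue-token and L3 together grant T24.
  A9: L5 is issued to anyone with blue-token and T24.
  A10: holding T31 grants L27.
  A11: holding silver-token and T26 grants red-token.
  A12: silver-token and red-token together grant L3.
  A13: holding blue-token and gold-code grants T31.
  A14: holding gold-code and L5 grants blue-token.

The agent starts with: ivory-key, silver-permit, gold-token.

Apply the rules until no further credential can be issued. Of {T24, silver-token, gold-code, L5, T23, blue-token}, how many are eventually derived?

4

Holding silver-permit and gold-token grants T23 (A5).
Holding silver-permit and T23 grants T24 (A1).
Holding T24 grants silver-token (A7).
Holding T24 and silver-token grants gold-code (A6).
T24: reached.
silver-token: reached.
gold-code: reached.
L5 would need blue-token and T24 (A9), but blue-token is never granted.
T23: reached.
blue-token would need gold-code and L5 (A14), but L5 is never granted.
Reached: T24, silver-token, gold-code, and T23 — 4 of the 6.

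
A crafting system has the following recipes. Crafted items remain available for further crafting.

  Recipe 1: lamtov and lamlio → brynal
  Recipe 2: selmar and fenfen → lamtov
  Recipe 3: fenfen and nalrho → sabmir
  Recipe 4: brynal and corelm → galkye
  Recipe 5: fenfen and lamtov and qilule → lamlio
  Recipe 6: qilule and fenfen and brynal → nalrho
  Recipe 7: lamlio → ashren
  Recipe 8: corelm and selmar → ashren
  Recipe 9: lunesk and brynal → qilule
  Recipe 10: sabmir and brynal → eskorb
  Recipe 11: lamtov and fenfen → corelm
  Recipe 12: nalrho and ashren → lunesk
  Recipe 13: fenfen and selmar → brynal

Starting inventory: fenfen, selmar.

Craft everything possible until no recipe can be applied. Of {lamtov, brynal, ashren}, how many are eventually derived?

3

fenfen and selmar → brynal (Recipe 13).
selmar and fenfen → lamtov (Recipe 2).
Using Recipe 11, lamtov and fenfen make corelm.
corelm and selmar → ashren (Recipe 8).
lamtov: reached.
brynal: reached.
ashren: reached.
All 3 are reached.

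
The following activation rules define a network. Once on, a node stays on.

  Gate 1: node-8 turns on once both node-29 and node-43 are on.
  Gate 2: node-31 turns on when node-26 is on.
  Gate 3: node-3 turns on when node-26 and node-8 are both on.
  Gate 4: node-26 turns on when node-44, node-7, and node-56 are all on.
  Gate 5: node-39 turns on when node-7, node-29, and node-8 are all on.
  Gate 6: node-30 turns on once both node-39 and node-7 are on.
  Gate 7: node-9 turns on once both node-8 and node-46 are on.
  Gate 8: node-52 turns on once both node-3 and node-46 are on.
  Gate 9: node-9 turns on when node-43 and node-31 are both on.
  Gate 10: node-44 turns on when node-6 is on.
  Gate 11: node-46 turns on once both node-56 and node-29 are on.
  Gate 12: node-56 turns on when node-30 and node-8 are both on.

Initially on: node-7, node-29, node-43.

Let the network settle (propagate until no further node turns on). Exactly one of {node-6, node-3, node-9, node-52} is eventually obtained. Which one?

Gate 1: node-29 and node-43 on → node-8 on.
node-7, node-29, and node-8 are on, so node-39 turns on (Gate 5).
node-39 and node-7 are on, so node-30 turns on (Gate 6).
Gate 12: node-30 and node-8 on → node-56 on.
node-56 and node-29 are on, so node-46 turns on (Gate 11).
node-8 and node-46 are on, so node-9 turns on (Gate 7).
No rule produces node-6, and it is not given. node-3 would need node-26 and node-8 (Gate 3), but node-26 never turns on. node-52 would need node-3 and node-46 (Gate 8), but node-3 never turns on.

node-9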